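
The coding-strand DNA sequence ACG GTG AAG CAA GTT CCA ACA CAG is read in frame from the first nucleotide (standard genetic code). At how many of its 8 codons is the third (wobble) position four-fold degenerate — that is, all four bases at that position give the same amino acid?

Codon 1 ACG (Thr): third position 4-fold.
Codon 2 GTG (Val): third position 4-fold.
Codon 3 AAG (Lys): third position 2-fold.
Codon 4 CAA (Gln): third position 2-fold.
Codon 5 GTT (Val): third position 4-fold.
Codon 6 CCA (Pro): third position 4-fold.
Codon 7 ACA (Thr): third position 4-fold.
Codon 8 CAG (Gln): third position 2-fold.
Four-fold degenerate third positions: 5.

5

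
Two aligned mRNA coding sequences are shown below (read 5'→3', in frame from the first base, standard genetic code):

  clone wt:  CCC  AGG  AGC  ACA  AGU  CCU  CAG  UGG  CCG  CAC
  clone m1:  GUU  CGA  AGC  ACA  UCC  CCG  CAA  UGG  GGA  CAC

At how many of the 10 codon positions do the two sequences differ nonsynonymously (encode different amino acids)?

2

Codon 1: CCC Pro / GUU Val — nonsynonymous.
Codon 2: AGG Arg / CGA Arg — synonymous.
Codon 3: AGC Ser / AGC Ser — identical.
Codon 4: ACA Thr / ACA Thr — identical.
Codon 5: AGU Ser / UCC Ser — synonymous.
Codon 6: CCU Pro / CCG Pro — synonymous.
Codon 7: CAG Gln / CAA Gln — synonymous.
Codon 8: UGG Trp / UGG Trp — identical.
Codon 9: CCG Pro / GGA Gly — nonsynonymous.
Codon 10: CAC His / CAC His — identical.
Nonsynonymous differences: 2.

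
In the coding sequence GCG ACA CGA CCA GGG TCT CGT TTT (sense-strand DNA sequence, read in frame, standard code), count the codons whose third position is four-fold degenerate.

7

Codon 1 GCG (Ala): third position 4-fold.
Codon 2 ACA (Thr): third position 4-fold.
Codon 3 CGA (Arg): third position 4-fold.
Codon 4 CCA (Pro): third position 4-fold.
Codon 5 GGG (Gly): third position 4-fold.
Codon 6 TCT (Ser): third position 4-fold.
Codon 7 CGT (Arg): third position 4-fold.
Codon 8 TTT (Phe): third position 2-fold.
Four-fold degenerate third positions: 7.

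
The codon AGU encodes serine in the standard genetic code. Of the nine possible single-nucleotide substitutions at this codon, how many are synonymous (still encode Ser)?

Position 1: none → 0 synonymous.
Position 2: none → 0 synonymous.
Position 3: AGC → 1 synonymous.
Total: 0 + 0 + 1 = 1.

1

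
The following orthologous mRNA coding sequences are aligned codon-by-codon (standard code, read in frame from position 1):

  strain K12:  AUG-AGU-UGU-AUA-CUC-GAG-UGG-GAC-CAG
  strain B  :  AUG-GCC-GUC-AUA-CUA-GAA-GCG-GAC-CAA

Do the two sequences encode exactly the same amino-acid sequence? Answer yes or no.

no

Codon 1: AUG Met / AUG Met — identical.
Codon 2: AGU Ser / GCC Ala — nonsynonymous.
Codon 3: UGU Cys / GUC Val — nonsynonymous.
Codon 4: AUA Ile / AUA Ile — identical.
Codon 5: CUC Leu / CUA Leu — synonymous.
Codon 6: GAG Glu / GAA Glu — synonymous.
Codon 7: UGG Trp / GCG Ala — nonsynonymous.
Codon 8: GAC Asp / GAC Asp — identical.
Codon 9: CAG Gln / CAA Gln — synonymous.
Nonsynonymous differences: 3 → different protein.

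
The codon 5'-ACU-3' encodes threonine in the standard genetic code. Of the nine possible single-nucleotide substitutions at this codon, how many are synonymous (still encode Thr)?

Position 1: none → 0 synonymous.
Position 2: none → 0 synonymous.
Position 3: ACC, ACA, ACG → 3 synonymous.
Total: 0 + 0 + 3 = 3.

3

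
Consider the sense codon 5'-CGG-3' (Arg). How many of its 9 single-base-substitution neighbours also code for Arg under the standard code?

Position 1: AGG → 1 synonymous.
Position 2: none → 0 synonymous.
Position 3: CGT, CGC, CGA → 3 synonymous.
Total: 1 + 0 + 3 = 4.

4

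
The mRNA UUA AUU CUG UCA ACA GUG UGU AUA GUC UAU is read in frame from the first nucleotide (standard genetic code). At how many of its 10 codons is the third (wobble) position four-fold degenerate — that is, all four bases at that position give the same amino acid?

Codon 1 UUA (Leu): third position 2-fold.
Codon 2 AUU (Ile): third position 3-fold.
Codon 3 CUG (Leu): third position 4-fold.
Codon 4 UCA (Ser): third position 4-fold.
Codon 5 ACA (Thr): third position 4-fold.
Codon 6 GUG (Val): third position 4-fold.
Codon 7 UGU (Cys): third position 2-fold.
Codon 8 AUA (Ile): third position 3-fold.
Codon 9 GUC (Val): third position 4-fold.
Codon 10 UAU (Tyr): third position 2-fold.
Four-fold degenerate third positions: 5.

5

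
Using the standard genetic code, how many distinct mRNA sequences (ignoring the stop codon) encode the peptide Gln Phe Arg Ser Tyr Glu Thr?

Gln: 2 codons.
Phe: 2 codons.
Arg: 6 codons.
Ser: 6 codons.
Tyr: 2 codons.
Glu: 2 codons.
Thr: 4 codons.
2 × 2 × 6 × 6 × 2 × 2 × 4 = 2304.

2304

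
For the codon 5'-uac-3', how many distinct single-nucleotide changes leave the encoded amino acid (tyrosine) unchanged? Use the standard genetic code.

Position 1: none → 0 synonymous.
Position 2: none → 0 synonymous.
Position 3: UAU → 1 synonymous.
Total: 0 + 0 + 1 = 1.

1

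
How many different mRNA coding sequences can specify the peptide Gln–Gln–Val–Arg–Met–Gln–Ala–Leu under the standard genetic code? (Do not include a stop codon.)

Gln: 2 codons.
Gln: 2 codons.
Val: 4 codons.
Arg: 6 codons.
Met: 1 codon.
Gln: 2 codons.
Ala: 4 codons.
Leu: 6 codons.
2 × 2 × 4 × 6 × 1 × 2 × 4 × 6 = 4608.

4608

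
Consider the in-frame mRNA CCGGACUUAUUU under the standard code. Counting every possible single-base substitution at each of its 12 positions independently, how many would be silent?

7

Codon 1 (CCG, Pro): 3 synonymous substitutions.
Codon 2 (GAC, Asp): 1 synonymous substitution.
Codon 3 (UUA, Leu): 2 synonymous substitutions.
Codon 4 (UUU, Phe): 1 synonymous substitution.
Total: 3 + 1 + 2 + 1 = 7.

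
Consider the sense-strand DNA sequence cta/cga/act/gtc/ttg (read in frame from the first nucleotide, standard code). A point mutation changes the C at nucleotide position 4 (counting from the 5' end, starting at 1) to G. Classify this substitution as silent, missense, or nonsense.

missense

Position 4 falls in codon 2: CGA → Arg.
After the substitution the codon is GGA → Gly.
Arg ≠ Gly, so this is a missense mutation.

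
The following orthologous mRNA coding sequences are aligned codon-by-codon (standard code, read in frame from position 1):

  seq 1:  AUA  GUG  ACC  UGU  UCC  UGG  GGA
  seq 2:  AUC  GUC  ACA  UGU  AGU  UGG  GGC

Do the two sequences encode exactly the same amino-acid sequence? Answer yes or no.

Codon 1: AUA Ile / AUC Ile — synonymous.
Codon 2: GUG Val / GUC Val — synonymous.
Codon 3: ACC Thr / ACA Thr — synonymous.
Codon 4: UGU Cys / UGU Cys — identical.
Codon 5: UCC Ser / AGU Ser — synonymous.
Codon 6: UGG Trp / UGG Trp — identical.
Codon 7: GGA Gly / GGC Gly — synonymous.
Nonsynonymous differences: 0 → same protein.

yes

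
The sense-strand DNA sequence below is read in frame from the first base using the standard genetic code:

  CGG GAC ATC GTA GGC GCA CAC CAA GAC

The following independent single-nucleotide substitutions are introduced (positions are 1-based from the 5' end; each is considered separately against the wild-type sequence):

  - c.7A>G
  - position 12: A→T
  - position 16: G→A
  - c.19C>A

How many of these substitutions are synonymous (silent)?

Codon 3: ATC (Ile) → GTC (Val) — missense.
Codon 4: GTA (Val) → GTT (Val) — synonymous.
Codon 6: GCA (Ala) → ACA (Thr) — missense.
Codon 7: CAC (His) → AAC (Asn) — missense.
Synonymous: 1 of 4.

1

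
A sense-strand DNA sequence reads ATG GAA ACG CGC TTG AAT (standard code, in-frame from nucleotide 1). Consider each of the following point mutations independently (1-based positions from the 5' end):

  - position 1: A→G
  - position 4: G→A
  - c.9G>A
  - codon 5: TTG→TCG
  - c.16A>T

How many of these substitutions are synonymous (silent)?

1

Codon 1: ATG (Met) → GTG (Val) — missense.
Codon 2: GAA (Glu) → AAA (Lys) — missense.
Codon 3: ACG (Thr) → ACA (Thr) — synonymous.
Codon 5: TTG (Leu) → TCG (Ser) — missense.
Codon 6: AAT (Asn) → TAT (Tyr) — missense.
Synonymous: 1 of 5.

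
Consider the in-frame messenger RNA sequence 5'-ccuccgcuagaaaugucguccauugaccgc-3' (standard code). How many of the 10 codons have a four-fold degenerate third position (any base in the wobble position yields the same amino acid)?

6

Codon 1 CCU (Pro): third position 4-fold.
Codon 2 CCG (Pro): third position 4-fold.
Codon 3 CUA (Leu): third position 4-fold.
Codon 4 GAA (Glu): third position 2-fold.
Codon 5 AUG (Met): third position 1-fold.
Codon 6 UCG (Ser): third position 4-fold.
Codon 7 UCC (Ser): third position 4-fold.
Codon 8 AUU (Ile): third position 3-fold.
Codon 9 GAC (Asp): third position 2-fold.
Codon 10 CGC (Arg): third position 4-fold.
Four-fold degenerate third positions: 6.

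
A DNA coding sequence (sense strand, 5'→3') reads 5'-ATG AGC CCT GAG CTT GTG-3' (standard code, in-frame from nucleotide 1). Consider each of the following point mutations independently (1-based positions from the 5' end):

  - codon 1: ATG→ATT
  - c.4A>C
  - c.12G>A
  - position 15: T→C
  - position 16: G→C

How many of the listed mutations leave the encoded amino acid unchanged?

Codon 1: ATG (Met) → ATT (Ile) — missense.
Codon 2: AGC (Ser) → CGC (Arg) — missense.
Codon 4: GAG (Glu) → GAA (Glu) — synonymous.
Codon 5: CTT (Leu) → CTC (Leu) — synonymous.
Codon 6: GTG (Val) → CTG (Leu) — missense.
Synonymous: 2 of 5.

2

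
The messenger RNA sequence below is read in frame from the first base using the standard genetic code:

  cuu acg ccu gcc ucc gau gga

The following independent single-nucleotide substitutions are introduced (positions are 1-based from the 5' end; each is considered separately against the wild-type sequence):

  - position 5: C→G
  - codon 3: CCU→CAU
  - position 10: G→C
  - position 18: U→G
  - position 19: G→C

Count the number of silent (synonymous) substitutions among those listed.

Codon 2: ACG (Thr) → AGG (Arg) — missense.
Codon 3: CCU (Pro) → CAU (His) — missense.
Codon 4: GCC (Ala) → CCC (Pro) — missense.
Codon 6: GAU (Asp) → GAG (Glu) — missense.
Codon 7: GGA (Gly) → CGA (Arg) — missense.
Synonymous: 0 of 5.

0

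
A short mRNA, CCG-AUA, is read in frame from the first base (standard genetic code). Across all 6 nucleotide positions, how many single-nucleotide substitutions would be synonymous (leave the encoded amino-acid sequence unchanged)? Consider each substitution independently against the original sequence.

5

Codon 1 (CCG, Pro): 3 synonymous substitutions.
Codon 2 (AUA, Ile): 2 synonymous substitutions.
Total: 3 + 2 = 5.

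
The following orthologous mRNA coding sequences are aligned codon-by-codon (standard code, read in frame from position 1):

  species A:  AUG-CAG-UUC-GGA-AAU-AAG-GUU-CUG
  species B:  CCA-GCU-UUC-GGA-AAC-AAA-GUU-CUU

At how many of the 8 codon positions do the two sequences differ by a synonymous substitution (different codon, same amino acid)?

3

Codon 1: AUG Met / CCA Pro — nonsynonymous.
Codon 2: CAG Gln / GCU Ala — nonsynonymous.
Codon 3: UUC Phe / UUC Phe — identical.
Codon 4: GGA Gly / GGA Gly — identical.
Codon 5: AAU Asn / AAC Asn — synonymous.
Codon 6: AAG Lys / AAA Lys — synonymous.
Codon 7: GUU Val / GUU Val — identical.
Codon 8: CUG Leu / CUU Leu — synonymous.
Synonymous differences: 3.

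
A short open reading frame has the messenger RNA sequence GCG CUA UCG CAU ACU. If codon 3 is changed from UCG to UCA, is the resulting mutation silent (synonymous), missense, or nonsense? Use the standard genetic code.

Position 9 falls in codon 3: UCG → Ser.
After the substitution the codon is UCA → Ser.
Both encode Ser, so the change is synonymous.

silent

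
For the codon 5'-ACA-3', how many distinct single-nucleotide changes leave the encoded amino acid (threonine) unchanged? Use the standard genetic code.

3

Position 1: none → 0 synonymous.
Position 2: none → 0 synonymous.
Position 3: ACU, ACC, ACG → 3 synonymous.
Total: 0 + 0 + 3 = 3.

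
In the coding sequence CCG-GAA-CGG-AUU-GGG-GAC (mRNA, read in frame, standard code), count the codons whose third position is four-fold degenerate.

3

Codon 1 CCG (Pro): third position 4-fold.
Codon 2 GAA (Glu): third position 2-fold.
Codon 3 CGG (Arg): third position 4-fold.
Codon 4 AUU (Ile): third position 3-fold.
Codon 5 GGG (Gly): third position 4-fold.
Codon 6 GAC (Asp): third position 2-fold.
Four-fold degenerate third positions: 3.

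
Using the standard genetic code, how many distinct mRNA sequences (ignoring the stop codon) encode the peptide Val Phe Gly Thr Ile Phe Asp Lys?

Val: 4 codons.
Phe: 2 codons.
Gly: 4 codons.
Thr: 4 codons.
Ile: 3 codons.
Phe: 2 codons.
Asp: 2 codons.
Lys: 2 codons.
4 × 2 × 4 × 4 × 3 × 2 × 2 × 2 = 3072.

3072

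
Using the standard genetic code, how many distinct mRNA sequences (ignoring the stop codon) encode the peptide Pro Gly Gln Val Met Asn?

Pro: 4 codons.
Gly: 4 codons.
Gln: 2 codons.
Val: 4 codons.
Met: 1 codon.
Asn: 2 codons.
4 × 4 × 2 × 4 × 1 × 2 = 256.

256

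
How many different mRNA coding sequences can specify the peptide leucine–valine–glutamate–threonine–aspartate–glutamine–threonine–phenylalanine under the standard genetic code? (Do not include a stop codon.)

Leu: 6 codons.
Val: 4 codons.
Glu: 2 codons.
Thr: 4 codons.
Asp: 2 codons.
Gln: 2 codons.
Thr: 4 codons.
Phe: 2 codons.
6 × 4 × 2 × 4 × 2 × 2 × 4 × 2 = 6144.

6144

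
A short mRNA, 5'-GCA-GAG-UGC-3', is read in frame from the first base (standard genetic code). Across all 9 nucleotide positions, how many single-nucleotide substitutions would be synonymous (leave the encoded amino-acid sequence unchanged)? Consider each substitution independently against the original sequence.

Codon 1 (GCA, Ala): 3 synonymous substitutions.
Codon 2 (GAG, Glu): 1 synonymous substitution.
Codon 3 (UGC, Cys): 1 synonymous substitution.
Total: 3 + 1 + 1 = 5.

5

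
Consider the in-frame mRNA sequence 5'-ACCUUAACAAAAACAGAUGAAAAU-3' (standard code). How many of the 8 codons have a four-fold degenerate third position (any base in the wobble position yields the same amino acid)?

3

Codon 1 ACC (Thr): third position 4-fold.
Codon 2 UUA (Leu): third position 2-fold.
Codon 3 ACA (Thr): third position 4-fold.
Codon 4 AAA (Lys): third position 2-fold.
Codon 5 ACA (Thr): third position 4-fold.
Codon 6 GAU (Asp): third position 2-fold.
Codon 7 GAA (Glu): third position 2-fold.
Codon 8 AAU (Asn): third position 2-fold.
Four-fold degenerate third positions: 3.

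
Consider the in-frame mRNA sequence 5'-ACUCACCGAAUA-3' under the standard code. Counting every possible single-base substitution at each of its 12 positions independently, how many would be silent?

10

Codon 1 (ACU, Thr): 3 synonymous substitutions.
Codon 2 (CAC, His): 1 synonymous substitution.
Codon 3 (CGA, Arg): 4 synonymous substitutions.
Codon 4 (AUA, Ile): 2 synonymous substitutions.
Total: 3 + 1 + 4 + 2 = 10.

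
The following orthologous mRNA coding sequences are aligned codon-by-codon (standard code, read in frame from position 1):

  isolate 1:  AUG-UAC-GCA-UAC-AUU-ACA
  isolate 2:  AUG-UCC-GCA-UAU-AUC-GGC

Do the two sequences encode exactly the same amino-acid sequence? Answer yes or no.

no

Codon 1: AUG Met / AUG Met — identical.
Codon 2: UAC Tyr / UCC Ser — nonsynonymous.
Codon 3: GCA Ala / GCA Ala — identical.
Codon 4: UAC Tyr / UAU Tyr — synonymous.
Codon 5: AUU Ile / AUC Ile — synonymous.
Codon 6: ACA Thr / GGC Gly — nonsynonymous.
Nonsynonymous differences: 2 → different protein.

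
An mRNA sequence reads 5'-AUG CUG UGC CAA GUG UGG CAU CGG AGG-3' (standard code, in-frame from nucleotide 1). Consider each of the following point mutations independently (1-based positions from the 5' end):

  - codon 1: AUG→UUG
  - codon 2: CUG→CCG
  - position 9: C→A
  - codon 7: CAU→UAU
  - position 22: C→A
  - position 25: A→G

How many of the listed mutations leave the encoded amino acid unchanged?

1

Codon 1: AUG (Met) → UUG (Leu) — missense.
Codon 2: CUG (Leu) → CCG (Pro) — missense.
Codon 3: UGC (Cys) → UGA (Stop) — nonsense.
Codon 7: CAU (His) → UAU (Tyr) — missense.
Codon 8: CGG (Arg) → AGG (Arg) — synonymous.
Codon 9: AGG (Arg) → GGG (Gly) — missense.
Synonymous: 1 of 6.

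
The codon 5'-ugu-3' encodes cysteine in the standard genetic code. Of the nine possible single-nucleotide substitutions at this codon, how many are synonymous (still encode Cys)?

1

Position 1: none → 0 synonymous.
Position 2: none → 0 synonymous.
Position 3: UGC → 1 synonymous.
Total: 0 + 0 + 1 = 1.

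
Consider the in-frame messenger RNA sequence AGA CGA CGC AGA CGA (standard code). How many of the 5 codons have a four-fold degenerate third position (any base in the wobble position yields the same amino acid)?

3

Codon 1 AGA (Arg): third position 2-fold.
Codon 2 CGA (Arg): third position 4-fold.
Codon 3 CGC (Arg): third position 4-fold.
Codon 4 AGA (Arg): third position 2-fold.
Codon 5 CGA (Arg): third position 4-fold.
Four-fold degenerate third positions: 3.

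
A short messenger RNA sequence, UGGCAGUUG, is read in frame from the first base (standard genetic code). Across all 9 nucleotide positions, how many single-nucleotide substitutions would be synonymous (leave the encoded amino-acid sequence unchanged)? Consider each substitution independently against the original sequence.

3

Codon 1 (UGG, Trp): 0 synonymous substitutions.
Codon 2 (CAG, Gln): 1 synonymous substitution.
Codon 3 (UUG, Leu): 2 synonymous substitutions.
Total: 0 + 1 + 2 = 3.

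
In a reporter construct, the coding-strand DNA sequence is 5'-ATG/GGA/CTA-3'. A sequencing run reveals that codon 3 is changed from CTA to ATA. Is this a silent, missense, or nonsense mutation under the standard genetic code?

missense

Position 7 falls in codon 3: CTA → Leu.
After the substitution the codon is ATA → Ile.
Leu ≠ Ile, so this is a missense mutation.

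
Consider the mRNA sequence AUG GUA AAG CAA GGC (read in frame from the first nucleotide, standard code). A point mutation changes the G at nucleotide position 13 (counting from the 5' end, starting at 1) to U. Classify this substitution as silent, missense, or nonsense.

Position 13 falls in codon 5: GGC → Gly.
After the substitution the codon is UGC → Cys.
Gly ≠ Cys, so this is a missense mutation.

missense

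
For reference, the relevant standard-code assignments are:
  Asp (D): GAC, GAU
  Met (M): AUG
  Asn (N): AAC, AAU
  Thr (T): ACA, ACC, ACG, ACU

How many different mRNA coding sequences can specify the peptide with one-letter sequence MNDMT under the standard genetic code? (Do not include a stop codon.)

Met: 1 codon.
Asn: 2 codons.
Asp: 2 codons.
Met: 1 codon.
Thr: 4 codons.
1 × 2 × 2 × 1 × 4 = 16.

16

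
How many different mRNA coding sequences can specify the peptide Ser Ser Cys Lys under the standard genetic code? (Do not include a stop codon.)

Ser: 6 codons.
Ser: 6 codons.
Cys: 2 codons.
Lys: 2 codons.
6 × 6 × 2 × 2 = 144.

144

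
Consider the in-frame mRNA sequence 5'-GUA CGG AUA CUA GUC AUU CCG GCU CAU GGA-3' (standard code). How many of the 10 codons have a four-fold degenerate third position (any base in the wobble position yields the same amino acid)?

Codon 1 GUA (Val): third position 4-fold.
Codon 2 CGG (Arg): third position 4-fold.
Codon 3 AUA (Ile): third position 3-fold.
Codon 4 CUA (Leu): third position 4-fold.
Codon 5 GUC (Val): third position 4-fold.
Codon 6 AUU (Ile): third position 3-fold.
Codon 7 CCG (Pro): third position 4-fold.
Codon 8 GCU (Ala): third position 4-fold.
Codon 9 CAU (His): third position 2-fold.
Codon 10 GGA (Gly): third position 4-fold.
Four-fold degenerate third positions: 7.

7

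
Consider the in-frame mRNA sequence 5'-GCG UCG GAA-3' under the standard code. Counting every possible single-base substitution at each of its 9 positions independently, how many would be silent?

Codon 1 (GCG, Ala): 3 synonymous substitutions.
Codon 2 (UCG, Ser): 3 synonymous substitutions.
Codon 3 (GAA, Glu): 1 synonymous substitution.
Total: 3 + 3 + 1 = 7.

7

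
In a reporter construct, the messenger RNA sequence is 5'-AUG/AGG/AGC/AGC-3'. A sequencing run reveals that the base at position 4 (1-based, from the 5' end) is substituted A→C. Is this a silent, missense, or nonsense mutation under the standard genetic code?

Position 4 falls in codon 2: AGG → Arg.
After the substitution the codon is CGG → Arg.
Both encode Arg, so the change is synonymous.

silent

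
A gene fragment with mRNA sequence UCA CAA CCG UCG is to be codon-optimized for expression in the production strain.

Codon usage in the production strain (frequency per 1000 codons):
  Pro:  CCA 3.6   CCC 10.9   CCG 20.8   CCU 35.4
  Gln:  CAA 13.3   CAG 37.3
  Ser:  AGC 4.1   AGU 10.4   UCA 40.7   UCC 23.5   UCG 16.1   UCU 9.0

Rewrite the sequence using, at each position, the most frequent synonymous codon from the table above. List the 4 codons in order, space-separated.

Codon 1 (Ser): best is UCA at 40.7.
Codon 2 (Gln): best is CAG at 37.3.
Codon 3 (Pro): best is CCU at 35.4.
Codon 4 (Ser): best is UCA at 40.7.

UCA CAG CCU UCA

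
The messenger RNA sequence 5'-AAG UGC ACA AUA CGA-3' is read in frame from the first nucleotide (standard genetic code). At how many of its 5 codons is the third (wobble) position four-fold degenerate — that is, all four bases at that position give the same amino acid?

2

Codon 1 AAG (Lys): third position 2-fold.
Codon 2 UGC (Cys): third position 2-fold.
Codon 3 ACA (Thr): third position 4-fold.
Codon 4 AUA (Ile): third position 3-fold.
Codon 5 CGA (Arg): third position 4-fold.
Four-fold degenerate third positions: 2.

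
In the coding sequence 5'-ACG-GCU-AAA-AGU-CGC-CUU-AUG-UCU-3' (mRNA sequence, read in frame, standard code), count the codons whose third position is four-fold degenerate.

Codon 1 ACG (Thr): third position 4-fold.
Codon 2 GCU (Ala): third position 4-fold.
Codon 3 AAA (Lys): third position 2-fold.
Codon 4 AGU (Ser): third position 2-fold.
Codon 5 CGC (Arg): third position 4-fold.
Codon 6 CUU (Leu): third position 4-fold.
Codon 7 AUG (Met): third position 1-fold.
Codon 8 UCU (Ser): third position 4-fold.
Four-fold degenerate third positions: 5.

5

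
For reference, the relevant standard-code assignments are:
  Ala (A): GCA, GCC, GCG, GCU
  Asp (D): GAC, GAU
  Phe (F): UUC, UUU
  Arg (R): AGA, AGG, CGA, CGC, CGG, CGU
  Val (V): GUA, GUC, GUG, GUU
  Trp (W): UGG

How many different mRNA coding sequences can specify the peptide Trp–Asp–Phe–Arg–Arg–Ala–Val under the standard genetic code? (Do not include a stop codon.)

2304

Trp: 1 codon.
Asp: 2 codons.
Phe: 2 codons.
Arg: 6 codons.
Arg: 6 codons.
Ala: 4 codons.
Val: 4 codons.
1 × 2 × 2 × 6 × 6 × 4 × 4 = 2304.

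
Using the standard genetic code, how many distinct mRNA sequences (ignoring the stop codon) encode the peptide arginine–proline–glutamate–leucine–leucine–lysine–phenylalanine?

Arg: 6 codons.
Pro: 4 codons.
Glu: 2 codons.
Leu: 6 codons.
Leu: 6 codons.
Lys: 2 codons.
Phe: 2 codons.
6 × 4 × 2 × 6 × 6 × 2 × 2 = 6912.

6912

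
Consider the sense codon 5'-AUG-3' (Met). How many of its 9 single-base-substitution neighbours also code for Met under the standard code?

Position 1: none → 0 synonymous.
Position 2: none → 0 synonymous.
Position 3: none → 0 synonymous.
Total: 0 + 0 + 0 = 0.

0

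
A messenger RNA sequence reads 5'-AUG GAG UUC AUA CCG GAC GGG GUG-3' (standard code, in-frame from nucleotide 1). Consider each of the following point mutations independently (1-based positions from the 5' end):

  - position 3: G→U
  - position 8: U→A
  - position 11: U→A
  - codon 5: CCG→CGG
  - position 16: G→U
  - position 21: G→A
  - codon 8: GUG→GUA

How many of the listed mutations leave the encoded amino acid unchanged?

2

Codon 1: AUG (Met) → AUU (Ile) — missense.
Codon 3: UUC (Phe) → UAC (Tyr) — missense.
Codon 4: AUA (Ile) → AAA (Lys) — missense.
Codon 5: CCG (Pro) → CGG (Arg) — missense.
Codon 6: GAC (Asp) → UAC (Tyr) — missense.
Codon 7: GGG (Gly) → GGA (Gly) — synonymous.
Codon 8: GUG (Val) → GUA (Val) — synonymous.
Synonymous: 2 of 7.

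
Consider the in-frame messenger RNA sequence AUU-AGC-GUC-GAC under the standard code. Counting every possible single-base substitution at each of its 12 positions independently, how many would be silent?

Codon 1 (AUU, Ile): 2 synonymous substitutions.
Codon 2 (AGC, Ser): 1 synonymous substitution.
Codon 3 (GUC, Val): 3 synonymous substitutions.
Codon 4 (GAC, Asp): 1 synonymous substitution.
Total: 2 + 1 + 3 + 1 = 7.

7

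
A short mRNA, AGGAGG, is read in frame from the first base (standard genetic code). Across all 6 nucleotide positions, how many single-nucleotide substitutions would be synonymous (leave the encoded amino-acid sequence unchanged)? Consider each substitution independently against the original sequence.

4

Codon 1 (AGG, Arg): 2 synonymous substitutions.
Codon 2 (AGG, Arg): 2 synonymous substitutions.
Total: 2 + 2 = 4.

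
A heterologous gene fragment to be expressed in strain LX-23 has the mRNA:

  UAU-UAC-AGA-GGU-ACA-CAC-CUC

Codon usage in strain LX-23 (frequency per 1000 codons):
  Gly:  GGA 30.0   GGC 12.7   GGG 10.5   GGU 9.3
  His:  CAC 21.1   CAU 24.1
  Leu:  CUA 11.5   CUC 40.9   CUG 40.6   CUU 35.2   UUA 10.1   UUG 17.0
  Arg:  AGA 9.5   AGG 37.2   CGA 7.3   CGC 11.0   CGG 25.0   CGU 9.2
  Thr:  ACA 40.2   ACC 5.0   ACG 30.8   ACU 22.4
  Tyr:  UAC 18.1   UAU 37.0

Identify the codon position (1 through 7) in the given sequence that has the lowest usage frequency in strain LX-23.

Codon 1 UAU (Tyr): 37.0 per 1000.
Codon 2 UAC (Tyr): 18.1 per 1000.
Codon 3 AGA (Arg): 9.5 per 1000.
Codon 4 GGU (Gly): 9.3 per 1000.
Codon 5 ACA (Thr): 40.2 per 1000.
Codon 6 CAC (His): 21.1 per 1000.
Codon 7 CUC (Leu): 40.9 per 1000.
Lowest frequency is 9.3 at codon 4.

4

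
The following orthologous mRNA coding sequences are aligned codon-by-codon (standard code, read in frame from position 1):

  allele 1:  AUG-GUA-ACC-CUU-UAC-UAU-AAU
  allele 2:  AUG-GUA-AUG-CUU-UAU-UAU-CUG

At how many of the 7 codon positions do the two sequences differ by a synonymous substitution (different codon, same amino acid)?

Codon 1: AUG Met / AUG Met — identical.
Codon 2: GUA Val / GUA Val — identical.
Codon 3: ACC Thr / AUG Met — nonsynonymous.
Codon 4: CUU Leu / CUU Leu — identical.
Codon 5: UAC Tyr / UAU Tyr — synonymous.
Codon 6: UAU Tyr / UAU Tyr — identical.
Codon 7: AAU Asn / CUG Leu — nonsynonymous.
Synonymous differences: 1.

1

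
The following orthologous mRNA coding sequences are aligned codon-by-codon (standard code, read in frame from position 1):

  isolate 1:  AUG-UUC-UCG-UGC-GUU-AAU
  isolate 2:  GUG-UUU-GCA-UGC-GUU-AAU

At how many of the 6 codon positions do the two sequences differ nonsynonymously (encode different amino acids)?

Codon 1: AUG Met / GUG Val — nonsynonymous.
Codon 2: UUC Phe / UUU Phe — synonymous.
Codon 3: UCG Ser / GCA Ala — nonsynonymous.
Codon 4: UGC Cys / UGC Cys — identical.
Codon 5: GUU Val / GUU Val — identical.
Codon 6: AAU Asn / AAU Asn — identical.
Nonsynonymous differences: 2.

2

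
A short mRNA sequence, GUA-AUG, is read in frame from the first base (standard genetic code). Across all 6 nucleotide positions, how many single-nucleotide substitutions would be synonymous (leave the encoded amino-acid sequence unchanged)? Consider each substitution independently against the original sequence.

3

Codon 1 (GUA, Val): 3 synonymous substitutions.
Codon 2 (AUG, Met): 0 synonymous substitutions.
Total: 3 + 0 = 3.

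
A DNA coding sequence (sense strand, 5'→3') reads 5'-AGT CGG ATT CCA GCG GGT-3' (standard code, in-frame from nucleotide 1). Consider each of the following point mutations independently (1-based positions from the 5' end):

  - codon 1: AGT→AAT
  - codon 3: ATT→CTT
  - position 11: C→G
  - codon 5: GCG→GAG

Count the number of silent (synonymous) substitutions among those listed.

0

Codon 1: AGT (Ser) → AAT (Asn) — missense.
Codon 3: ATT (Ile) → CTT (Leu) — missense.
Codon 4: CCA (Pro) → CGA (Arg) — missense.
Codon 5: GCG (Ala) → GAG (Glu) — missense.
Synonymous: 0 of 4.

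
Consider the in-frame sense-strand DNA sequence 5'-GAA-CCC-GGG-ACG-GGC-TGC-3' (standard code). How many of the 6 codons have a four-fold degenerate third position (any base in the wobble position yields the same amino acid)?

Codon 1 GAA (Glu): third position 2-fold.
Codon 2 CCC (Pro): third position 4-fold.
Codon 3 GGG (Gly): third position 4-fold.
Codon 4 ACG (Thr): third position 4-fold.
Codon 5 GGC (Gly): third position 4-fold.
Codon 6 TGC (Cys): third position 2-fold.
Four-fold degenerate third positions: 4.

4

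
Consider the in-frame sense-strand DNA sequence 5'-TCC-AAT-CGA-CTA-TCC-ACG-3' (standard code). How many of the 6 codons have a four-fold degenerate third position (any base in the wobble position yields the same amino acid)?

Codon 1 TCC (Ser): third position 4-fold.
Codon 2 AAT (Asn): third position 2-fold.
Codon 3 CGA (Arg): third position 4-fold.
Codon 4 CTA (Leu): third position 4-fold.
Codon 5 TCC (Ser): third position 4-fold.
Codon 6 ACG (Thr): third position 4-fold.
Four-fold degenerate third positions: 5.

5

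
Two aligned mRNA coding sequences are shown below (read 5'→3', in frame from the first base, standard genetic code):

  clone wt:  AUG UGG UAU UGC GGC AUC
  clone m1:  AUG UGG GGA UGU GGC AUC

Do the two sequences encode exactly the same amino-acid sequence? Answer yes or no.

Codon 1: AUG Met / AUG Met — identical.
Codon 2: UGG Trp / UGG Trp — identical.
Codon 3: UAU Tyr / GGA Gly — nonsynonymous.
Codon 4: UGC Cys / UGU Cys — synonymous.
Codon 5: GGC Gly / GGC Gly — identical.
Codon 6: AUC Ile / AUC Ile — identical.
Nonsynonymous differences: 1 → different protein.

no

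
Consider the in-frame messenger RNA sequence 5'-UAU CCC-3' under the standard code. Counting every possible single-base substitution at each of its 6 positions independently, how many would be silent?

4

Codon 1 (UAU, Tyr): 1 synonymous substitution.
Codon 2 (CCC, Pro): 3 synonymous substitutions.
Total: 1 + 3 = 4.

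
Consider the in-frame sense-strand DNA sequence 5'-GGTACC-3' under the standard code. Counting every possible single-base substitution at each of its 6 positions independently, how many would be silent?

6

Codon 1 (GGT, Gly): 3 synonymous substitutions.
Codon 2 (ACC, Thr): 3 synonymous substitutions.
Total: 3 + 3 = 6.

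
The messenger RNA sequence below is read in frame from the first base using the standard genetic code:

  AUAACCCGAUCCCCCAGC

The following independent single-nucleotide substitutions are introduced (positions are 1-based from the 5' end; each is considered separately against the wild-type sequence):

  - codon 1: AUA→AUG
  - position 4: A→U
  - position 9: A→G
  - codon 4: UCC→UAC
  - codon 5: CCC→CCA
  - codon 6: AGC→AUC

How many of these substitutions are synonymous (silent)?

2

Codon 1: AUA (Ile) → AUG (Met) — missense.
Codon 2: ACC (Thr) → UCC (Ser) — missense.
Codon 3: CGA (Arg) → CGG (Arg) — synonymous.
Codon 4: UCC (Ser) → UAC (Tyr) — missense.
Codon 5: CCC (Pro) → CCA (Pro) — synonymous.
Codon 6: AGC (Ser) → AUC (Ile) — missense.
Synonymous: 2 of 6.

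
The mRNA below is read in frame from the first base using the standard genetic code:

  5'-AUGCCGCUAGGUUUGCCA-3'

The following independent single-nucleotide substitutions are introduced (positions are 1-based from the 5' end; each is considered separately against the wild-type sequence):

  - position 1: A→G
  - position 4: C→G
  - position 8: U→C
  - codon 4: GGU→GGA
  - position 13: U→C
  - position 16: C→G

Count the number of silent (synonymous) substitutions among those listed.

Codon 1: AUG (Met) → GUG (Val) — missense.
Codon 2: CCG (Pro) → GCG (Ala) — missense.
Codon 3: CUA (Leu) → CCA (Pro) — missense.
Codon 4: GGU (Gly) → GGA (Gly) — synonymous.
Codon 5: UUG (Leu) → CUG (Leu) — synonymous.
Codon 6: CCA (Pro) → GCA (Ala) — missense.
Synonymous: 2 of 6.

2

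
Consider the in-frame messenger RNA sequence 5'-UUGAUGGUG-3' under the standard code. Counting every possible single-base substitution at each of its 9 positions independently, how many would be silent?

5

Codon 1 (UUG, Leu): 2 synonymous substitutions.
Codon 2 (AUG, Met): 0 synonymous substitutions.
Codon 3 (GUG, Val): 3 synonymous substitutions.
Total: 2 + 0 + 3 = 5.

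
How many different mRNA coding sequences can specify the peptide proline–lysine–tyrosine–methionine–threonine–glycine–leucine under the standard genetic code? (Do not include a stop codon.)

1536

Pro: 4 codons.
Lys: 2 codons.
Tyr: 2 codons.
Met: 1 codon.
Thr: 4 codons.
Gly: 4 codons.
Leu: 6 codons.
4 × 2 × 2 × 1 × 4 × 4 × 6 = 1536.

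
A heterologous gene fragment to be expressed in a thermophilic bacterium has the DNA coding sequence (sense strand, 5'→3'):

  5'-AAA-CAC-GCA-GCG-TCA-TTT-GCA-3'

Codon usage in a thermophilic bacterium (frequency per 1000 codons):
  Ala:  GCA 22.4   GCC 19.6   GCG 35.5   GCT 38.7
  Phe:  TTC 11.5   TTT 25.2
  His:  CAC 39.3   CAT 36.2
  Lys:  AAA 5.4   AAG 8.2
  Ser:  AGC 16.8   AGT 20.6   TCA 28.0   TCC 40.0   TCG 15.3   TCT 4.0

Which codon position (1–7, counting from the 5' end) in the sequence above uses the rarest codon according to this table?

1

Codon 1 AAA (Lys): 5.4 per 1000.
Codon 2 CAC (His): 39.3 per 1000.
Codon 3 GCA (Ala): 22.4 per 1000.
Codon 4 GCG (Ala): 35.5 per 1000.
Codon 5 TCA (Ser): 28.0 per 1000.
Codon 6 TTT (Phe): 25.2 per 1000.
Codon 7 GCA (Ala): 22.4 per 1000.
Lowest frequency is 5.4 at codon 1.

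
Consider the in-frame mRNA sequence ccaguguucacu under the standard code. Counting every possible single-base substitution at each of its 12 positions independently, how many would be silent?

10

Codon 1 (CCA, Pro): 3 synonymous substitutions.
Codon 2 (GUG, Val): 3 synonymous substitutions.
Codon 3 (UUC, Phe): 1 synonymous substitution.
Codon 4 (ACU, Thr): 3 synonymous substitutions.
Total: 3 + 3 + 1 + 3 = 10.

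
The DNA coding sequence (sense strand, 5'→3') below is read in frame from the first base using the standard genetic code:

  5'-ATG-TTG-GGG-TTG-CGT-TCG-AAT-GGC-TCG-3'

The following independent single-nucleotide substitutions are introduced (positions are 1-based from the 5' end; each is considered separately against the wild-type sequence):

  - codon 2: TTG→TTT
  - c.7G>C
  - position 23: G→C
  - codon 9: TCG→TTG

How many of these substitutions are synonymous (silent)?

0

Codon 2: TTG (Leu) → TTT (Phe) — missense.
Codon 3: GGG (Gly) → CGG (Arg) — missense.
Codon 8: GGC (Gly) → GCC (Ala) — missense.
Codon 9: TCG (Ser) → TTG (Leu) — missense.
Synonymous: 0 of 4.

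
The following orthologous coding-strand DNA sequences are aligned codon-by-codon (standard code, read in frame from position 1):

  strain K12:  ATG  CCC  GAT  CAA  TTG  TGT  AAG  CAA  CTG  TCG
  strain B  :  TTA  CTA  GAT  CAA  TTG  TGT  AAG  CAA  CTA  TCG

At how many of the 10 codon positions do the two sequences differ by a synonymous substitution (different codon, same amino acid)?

1

Codon 1: ATG Met / TTA Leu — nonsynonymous.
Codon 2: CCC Pro / CTA Leu — nonsynonymous.
Codon 3: GAT Asp / GAT Asp — identical.
Codon 4: CAA Gln / CAA Gln — identical.
Codon 5: TTG Leu / TTG Leu — identical.
Codon 6: TGT Cys / TGT Cys — identical.
Codon 7: AAG Lys / AAG Lys — identical.
Codon 8: CAA Gln / CAA Gln — identical.
Codon 9: CTG Leu / CTA Leu — synonymous.
Codon 10: TCG Ser / TCG Ser — identical.
Synonymous differences: 1.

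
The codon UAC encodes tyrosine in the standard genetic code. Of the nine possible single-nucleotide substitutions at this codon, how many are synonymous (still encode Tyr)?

Position 1: none → 0 synonymous.
Position 2: none → 0 synonymous.
Position 3: UAU → 1 synonymous.
Total: 0 + 0 + 1 = 1.

1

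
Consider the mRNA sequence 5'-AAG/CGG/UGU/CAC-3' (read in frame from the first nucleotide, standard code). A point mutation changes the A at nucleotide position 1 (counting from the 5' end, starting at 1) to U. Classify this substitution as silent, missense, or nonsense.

Position 1 falls in codon 1: AAG → Lys.
After the substitution the codon is UAG → Stop.
The new codon is a stop codon, so this is a nonsense mutation.

nonsense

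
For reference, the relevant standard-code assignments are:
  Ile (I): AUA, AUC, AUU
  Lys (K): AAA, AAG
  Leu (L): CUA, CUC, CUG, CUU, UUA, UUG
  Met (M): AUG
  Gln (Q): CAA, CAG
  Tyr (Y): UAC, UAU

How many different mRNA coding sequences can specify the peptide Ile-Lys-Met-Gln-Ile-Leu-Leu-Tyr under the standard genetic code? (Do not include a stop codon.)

Ile: 3 codons.
Lys: 2 codons.
Met: 1 codon.
Gln: 2 codons.
Ile: 3 codons.
Leu: 6 codons.
Leu: 6 codons.
Tyr: 2 codons.
3 × 2 × 1 × 2 × 3 × 6 × 6 × 2 = 2592.

2592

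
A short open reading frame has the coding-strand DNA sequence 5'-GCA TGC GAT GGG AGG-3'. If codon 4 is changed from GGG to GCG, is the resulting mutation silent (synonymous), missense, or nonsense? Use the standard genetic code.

missense

Position 11 falls in codon 4: GGG → Gly.
After the substitution the codon is GCG → Ala.
Gly ≠ Ala, so this is a missense mutation.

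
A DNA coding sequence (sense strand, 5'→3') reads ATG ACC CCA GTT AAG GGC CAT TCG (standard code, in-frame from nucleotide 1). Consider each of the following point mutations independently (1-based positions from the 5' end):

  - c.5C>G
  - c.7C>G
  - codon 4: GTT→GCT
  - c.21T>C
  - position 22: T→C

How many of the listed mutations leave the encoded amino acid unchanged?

Codon 2: ACC (Thr) → AGC (Ser) — missense.
Codon 3: CCA (Pro) → GCA (Ala) — missense.
Codon 4: GTT (Val) → GCT (Ala) — missense.
Codon 7: CAT (His) → CAC (His) — synonymous.
Codon 8: TCG (Ser) → CCG (Pro) — missense.
Synonymous: 1 of 5.

1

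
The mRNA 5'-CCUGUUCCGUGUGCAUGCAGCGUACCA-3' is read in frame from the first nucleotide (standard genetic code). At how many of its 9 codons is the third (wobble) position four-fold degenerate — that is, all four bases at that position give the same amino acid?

Codon 1 CCU (Pro): third position 4-fold.
Codon 2 GUU (Val): third position 4-fold.
Codon 3 CCG (Pro): third position 4-fold.
Codon 4 UGU (Cys): third position 2-fold.
Codon 5 GCA (Ala): third position 4-fold.
Codon 6 UGC (Cys): third position 2-fold.
Codon 7 AGC (Ser): third position 2-fold.
Codon 8 GUA (Val): third position 4-fold.
Codon 9 CCA (Pro): third position 4-fold.
Four-fold degenerate third positions: 6.

6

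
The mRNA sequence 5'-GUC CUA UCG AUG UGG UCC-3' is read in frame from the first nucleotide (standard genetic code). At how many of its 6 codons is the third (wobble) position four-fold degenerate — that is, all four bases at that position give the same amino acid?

Codon 1 GUC (Val): third position 4-fold.
Codon 2 CUA (Leu): third position 4-fold.
Codon 3 UCG (Ser): third position 4-fold.
Codon 4 AUG (Met): third position 1-fold.
Codon 5 UGG (Trp): third position 1-fold.
Codon 6 UCC (Ser): third position 4-fold.
Four-fold degenerate third positions: 4.

4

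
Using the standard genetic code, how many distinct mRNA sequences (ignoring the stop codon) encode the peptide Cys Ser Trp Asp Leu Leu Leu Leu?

Cys: 2 codons.
Ser: 6 codons.
Trp: 1 codon.
Asp: 2 codons.
Leu: 6 codons.
Leu: 6 codons.
Leu: 6 codons.
Leu: 6 codons.
2 × 6 × 1 × 2 × 6 × 6 × 6 × 6 = 31104.

31104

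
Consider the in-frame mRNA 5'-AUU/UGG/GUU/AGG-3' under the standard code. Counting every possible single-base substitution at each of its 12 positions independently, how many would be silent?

Codon 1 (AUU, Ile): 2 synonymous substitutions.
Codon 2 (UGG, Trp): 0 synonymous substitutions.
Codon 3 (GUU, Val): 3 synonymous substitutions.
Codon 4 (AGG, Arg): 2 synonymous substitutions.
Total: 2 + 0 + 3 + 2 = 7.

7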